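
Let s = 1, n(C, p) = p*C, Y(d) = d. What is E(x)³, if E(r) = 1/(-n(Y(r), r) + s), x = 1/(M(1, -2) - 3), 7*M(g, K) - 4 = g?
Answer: 16777216/8869743 ≈ 1.8915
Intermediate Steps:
n(C, p) = C*p
M(g, K) = 4/7 + g/7
x = -7/16 (x = 1/((4/7 + (⅐)*1) - 3) = 1/((4/7 + ⅐) - 3) = 1/(5/7 - 3) = 1/(-16/7) = -7/16 ≈ -0.43750)
E(r) = 1/(1 - r²) (E(r) = 1/(-r*r + 1) = 1/(-r² + 1) = 1/(1 - r²))
E(x)³ = (-1/(-1 + (-7/16)²))³ = (-1/(-1 + 49/256))³ = (-1/(-207/256))³ = (-1*(-256/207))³ = (256/207)³ = 16777216/8869743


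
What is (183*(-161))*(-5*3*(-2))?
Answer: -883890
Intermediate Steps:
(183*(-161))*(-5*3*(-2)) = -(-441945)*(-2) = -29463*30 = -883890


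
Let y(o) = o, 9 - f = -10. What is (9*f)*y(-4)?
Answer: -684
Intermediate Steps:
f = 19 (f = 9 - 1*(-10) = 9 + 10 = 19)
(9*f)*y(-4) = (9*19)*(-4) = 171*(-4) = -684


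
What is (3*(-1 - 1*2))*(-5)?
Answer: 45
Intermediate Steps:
(3*(-1 - 1*2))*(-5) = (3*(-1 - 2))*(-5) = (3*(-3))*(-5) = -9*(-5) = 45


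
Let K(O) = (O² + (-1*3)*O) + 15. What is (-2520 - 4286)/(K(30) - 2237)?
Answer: 3403/706 ≈ 4.8201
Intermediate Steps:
K(O) = 15 + O² - 3*O (K(O) = (O² - 3*O) + 15 = 15 + O² - 3*O)
(-2520 - 4286)/(K(30) - 2237) = (-2520 - 4286)/((15 + 30² - 3*30) - 2237) = -6806/((15 + 900 - 90) - 2237) = -6806/(825 - 2237) = -6806/(-1412) = -6806*(-1/1412) = 3403/706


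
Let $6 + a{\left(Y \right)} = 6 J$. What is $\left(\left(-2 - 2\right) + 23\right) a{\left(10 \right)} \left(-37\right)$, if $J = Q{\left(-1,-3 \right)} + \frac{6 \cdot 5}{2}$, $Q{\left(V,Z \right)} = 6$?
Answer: $-84360$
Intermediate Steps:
$J = 21$ ($J = 6 + \frac{6 \cdot 5}{2} = 6 + 30 \cdot \frac{1}{2} = 6 + 15 = 21$)
$a{\left(Y \right)} = 120$ ($a{\left(Y \right)} = -6 + 6 \cdot 21 = -6 + 126 = 120$)
$\left(\left(-2 - 2\right) + 23\right) a{\left(10 \right)} \left(-37\right) = \left(\left(-2 - 2\right) + 23\right) 120 \left(-37\right) = \left(-4 + 23\right) 120 \left(-37\right) = 19 \cdot 120 \left(-37\right) = 2280 \left(-37\right) = -84360$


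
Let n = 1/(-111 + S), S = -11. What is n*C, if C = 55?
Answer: -55/122 ≈ -0.45082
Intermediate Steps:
n = -1/122 (n = 1/(-111 - 11) = 1/(-122) = -1/122 ≈ -0.0081967)
n*C = -1/122*55 = -55/122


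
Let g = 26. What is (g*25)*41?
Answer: 26650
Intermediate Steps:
(g*25)*41 = (26*25)*41 = 650*41 = 26650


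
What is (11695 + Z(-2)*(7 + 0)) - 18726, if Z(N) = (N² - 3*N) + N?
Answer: -6975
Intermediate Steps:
Z(N) = N² - 2*N
(11695 + Z(-2)*(7 + 0)) - 18726 = (11695 + (-2*(-2 - 2))*(7 + 0)) - 18726 = (11695 - 2*(-4)*7) - 18726 = (11695 + 8*7) - 18726 = (11695 + 56) - 18726 = 11751 - 18726 = -6975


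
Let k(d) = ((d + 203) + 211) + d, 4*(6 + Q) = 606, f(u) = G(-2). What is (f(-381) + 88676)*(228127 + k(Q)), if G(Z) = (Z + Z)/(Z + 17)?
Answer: 304377681152/15 ≈ 2.0292e+10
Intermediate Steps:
G(Z) = 2*Z/(17 + Z) (G(Z) = (2*Z)/(17 + Z) = 2*Z/(17 + Z))
f(u) = -4/15 (f(u) = 2*(-2)/(17 - 2) = 2*(-2)/15 = 2*(-2)*(1/15) = -4/15)
Q = 291/2 (Q = -6 + (1/4)*606 = -6 + 303/2 = 291/2 ≈ 145.50)
k(d) = 414 + 2*d (k(d) = ((203 + d) + 211) + d = (414 + d) + d = 414 + 2*d)
(f(-381) + 88676)*(228127 + k(Q)) = (-4/15 + 88676)*(228127 + (414 + 2*(291/2))) = 1330136*(228127 + (414 + 291))/15 = 1330136*(228127 + 705)/15 = (1330136/15)*228832 = 304377681152/15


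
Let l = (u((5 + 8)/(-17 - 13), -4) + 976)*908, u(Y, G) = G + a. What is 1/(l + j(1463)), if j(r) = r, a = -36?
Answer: 1/851351 ≈ 1.1746e-6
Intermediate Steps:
u(Y, G) = -36 + G (u(Y, G) = G - 36 = -36 + G)
l = 849888 (l = ((-36 - 4) + 976)*908 = (-40 + 976)*908 = 936*908 = 849888)
1/(l + j(1463)) = 1/(849888 + 1463) = 1/851351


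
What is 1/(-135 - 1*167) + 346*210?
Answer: 21943319/302 ≈ 72660.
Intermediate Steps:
1/(-135 - 1*167) + 346*210 = 1/(-135 - 167) + 72660 = 1/(-302) + 72660 = -1/302 + 72660 = 21943319/302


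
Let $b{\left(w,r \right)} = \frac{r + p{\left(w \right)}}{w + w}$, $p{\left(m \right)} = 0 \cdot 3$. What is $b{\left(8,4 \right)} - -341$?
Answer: $\frac{1365}{4} \approx 341.25$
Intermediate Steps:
$p{\left(m \right)} = 0$
$b{\left(w,r \right)} = \frac{r}{2 w}$ ($b{\left(w,r \right)} = \frac{r + 0}{w + w} = \frac{r}{2 w}$)
$b{\left(8,4 \right)} - -341 = \frac{1}{2} \cdot 4 \cdot \frac{1}{8} - -341 = \frac{1}{2} \cdot 4 \cdot \frac{1}{8} + 341 = \frac{1}{4} + 341 = \frac{1365}{4}$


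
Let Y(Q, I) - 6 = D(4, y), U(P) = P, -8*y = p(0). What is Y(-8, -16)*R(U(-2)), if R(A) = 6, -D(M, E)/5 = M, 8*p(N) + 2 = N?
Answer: -84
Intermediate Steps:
p(N) = -¼ + N/8
y = 1/32 (y = -(-¼ + (⅛)*0)/8 = -(-¼ + 0)/8 = -⅛*(-¼) = 1/32 ≈ 0.031250)
D(M, E) = -5*M
Y(Q, I) = -14 (Y(Q, I) = 6 - 5*4 = 6 - 20 = -14)
Y(-8, -16)*R(U(-2)) = -14*6 = -84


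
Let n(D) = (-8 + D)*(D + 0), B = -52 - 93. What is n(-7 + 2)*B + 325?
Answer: -9100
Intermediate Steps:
B = -145
n(D) = D*(-8 + D) (n(D) = (-8 + D)*D = D*(-8 + D))
n(-7 + 2)*B + 325 = ((-7 + 2)*(-8 + (-7 + 2)))*(-145) + 325 = -5*(-8 - 5)*(-145) + 325 = -5*(-13)*(-145) + 325 = 65*(-145) + 325 = -9425 + 325 = -9100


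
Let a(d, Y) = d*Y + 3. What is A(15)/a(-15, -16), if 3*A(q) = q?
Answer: 5/243 ≈ 0.020576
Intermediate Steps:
A(q) = q/3
a(d, Y) = 3 + Y*d (a(d, Y) = Y*d + 3 = 3 + Y*d)
A(15)/a(-15, -16) = ((⅓)*15)/(3 - 16*(-15)) = 5/(3 + 240) = 5/243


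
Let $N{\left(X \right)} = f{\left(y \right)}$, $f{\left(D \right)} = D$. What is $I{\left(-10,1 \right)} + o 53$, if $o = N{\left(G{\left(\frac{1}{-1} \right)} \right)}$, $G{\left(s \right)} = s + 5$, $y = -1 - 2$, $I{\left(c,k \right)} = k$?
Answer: $-158$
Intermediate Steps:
$y = -3$
$G{\left(s \right)} = 5 + s$
$N{\left(X \right)} = -3$
$o = -3$
$I{\left(-10,1 \right)} + o 53 = 1 - 159 = -158$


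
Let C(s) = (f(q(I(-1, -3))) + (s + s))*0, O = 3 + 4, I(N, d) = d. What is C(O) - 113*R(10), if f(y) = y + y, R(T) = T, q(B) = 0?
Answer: -1130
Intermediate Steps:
f(y) = 2*y
O = 7
C(s) = 0 (C(s) = (2*0 + (s + s))*0 = (0 + 2*s)*0 = (2*s)*0 = 0)
C(O) - 113*R(10) = 0 - 113*10 = 0 - 1130 = -1130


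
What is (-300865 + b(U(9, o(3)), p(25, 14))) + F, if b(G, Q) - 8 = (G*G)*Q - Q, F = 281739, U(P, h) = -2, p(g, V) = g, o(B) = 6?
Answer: -19043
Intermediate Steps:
b(G, Q) = 8 - Q + Q*G² (b(G, Q) = 8 + ((G*G)*Q - Q) = 8 + (G²*Q - Q) = 8 + (Q*G² - Q) = 8 + (-Q + Q*G²) = 8 - Q + Q*G²)
(-300865 + b(U(9, o(3)), p(25, 14))) + F = (-300865 + (8 - 1*25 + 25*(-2)²)) + 281739 = (-300865 + (8 - 25 + 25*4)) + 281739 = (-300865 + (8 - 25 + 100)) + 281739 = (-300865 + 83) + 281739 = -300782 + 281739 = -19043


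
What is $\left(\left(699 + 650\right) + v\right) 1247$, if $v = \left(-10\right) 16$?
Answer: $1482683$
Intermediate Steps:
$v = -160$
$\left(\left(699 + 650\right) + v\right) 1247 = \left(\left(699 + 650\right) - 160\right) 1247 = \left(1349 - 160\right) 1247 = 1189 \cdot 1247 = 1482683$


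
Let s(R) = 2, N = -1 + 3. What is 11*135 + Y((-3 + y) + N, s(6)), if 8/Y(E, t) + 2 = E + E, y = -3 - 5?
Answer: 7423/5 ≈ 1484.6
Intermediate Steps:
y = -8
N = 2
Y(E, t) = 8/(-2 + 2*E) (Y(E, t) = 8/(-2 + (E + E)) = 8/(-2 + 2*E))
11*135 + Y((-3 + y) + N, s(6)) = 11*135 + 4/(-1 + ((-3 - 8) + 2)) = 1485 + 4/(-1 + (-11 + 2)) = 1485 + 4/(-1 - 9) = 1485 + 4/(-10) = 1485 + 4*(-⅒) = 1485 - ⅖ = 7423/5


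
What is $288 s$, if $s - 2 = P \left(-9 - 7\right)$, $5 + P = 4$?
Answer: $5184$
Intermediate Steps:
$P = -1$ ($P = -5 + 4 = -1$)
$s = 18$ ($s = 2 - \left(-9 - 7\right) = 2 - -16 = 2 + 16 = 18$)
$288 s = 288 \cdot 18 = 5184$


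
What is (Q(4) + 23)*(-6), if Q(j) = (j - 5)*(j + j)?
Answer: -90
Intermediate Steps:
Q(j) = 2*j*(-5 + j) (Q(j) = (-5 + j)*(2*j) = 2*j*(-5 + j))
(Q(4) + 23)*(-6) = (2*4*(-5 + 4) + 23)*(-6) = (2*4*(-1) + 23)*(-6) = (-8 + 23)*(-6) = 15*(-6) = -90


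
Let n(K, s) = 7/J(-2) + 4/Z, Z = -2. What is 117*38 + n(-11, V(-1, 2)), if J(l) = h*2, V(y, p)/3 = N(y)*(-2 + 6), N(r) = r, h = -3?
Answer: 26657/6 ≈ 4442.8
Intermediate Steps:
V(y, p) = 12*y (V(y, p) = 3*(y*(-2 + 6)) = 3*(y*4) = 3*(4*y) = 12*y)
J(l) = -6 (J(l) = -3*2 = -6)
n(K, s) = -19/6 (n(K, s) = 7/(-6) + 4/(-2) = 7*(-⅙) + 4*(-½) = -7/6 - 2 = -19/6)
117*38 + n(-11, V(-1, 2)) = 117*38 - 19/6 = 4446 - 19/6 = 26657/6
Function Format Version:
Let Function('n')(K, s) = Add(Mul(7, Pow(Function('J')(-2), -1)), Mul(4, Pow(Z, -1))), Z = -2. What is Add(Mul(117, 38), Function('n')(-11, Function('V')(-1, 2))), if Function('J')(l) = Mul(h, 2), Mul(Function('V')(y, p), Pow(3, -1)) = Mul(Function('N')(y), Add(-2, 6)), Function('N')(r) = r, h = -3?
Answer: Rational(26657, 6) ≈ 4442.8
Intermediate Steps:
Function('V')(y, p) = Mul(12, y) (Function('V')(y, p) = Mul(3, Mul(y, Add(-2, 6))) = Mul(3, Mul(y, 4)) = Mul(3, Mul(4, y)) = Mul(12, y))
Function('J')(l) = -6 (Function('J')(l) = Mul(-3, 2) = -6)
Function('n')(K, s) = Rational(-19, 6) (Function('n')(K, s) = Add(Mul(7, Pow(-6, -1)), Mul(4, Pow(-2, -1))) = Add(Mul(7, Rational(-1, 6)), Mul(4, Rational(-1, 2))) = Add(Rational(-7, 6), -2) = Rational(-19, 6))
Add(Mul(117, 38), Function('n')(-11, Function('V')(-1, 2))) = Add(Mul(117, 38), Rational(-19, 6)) = Add(4446, Rational(-19, 6)) = Rational(26657, 6)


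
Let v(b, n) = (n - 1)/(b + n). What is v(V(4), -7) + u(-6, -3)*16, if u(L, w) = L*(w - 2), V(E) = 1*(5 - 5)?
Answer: 3368/7 ≈ 481.14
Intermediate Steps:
V(E) = 0 (V(E) = 1*0 = 0)
v(b, n) = (-1 + n)/(b + n)
u(L, w) = L*(-2 + w)
v(V(4), -7) + u(-6, -3)*16 = (-1 - 7)/(0 - 7) - 6*(-2 - 3)*16 = -8/(-7) - 6*(-5)*16 = -⅐*(-8) + 30*16 = 8/7 + 480 = 3368/7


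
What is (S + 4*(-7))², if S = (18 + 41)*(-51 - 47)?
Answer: 33756100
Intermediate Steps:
S = -5782 (S = 59*(-98) = -5782)
(S + 4*(-7))² = (-5782 + 4*(-7))² = (-5782 - 28)² = (-5810)² = 33756100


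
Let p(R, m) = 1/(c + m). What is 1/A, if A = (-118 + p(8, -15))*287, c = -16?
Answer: -31/1050133 ≈ -2.9520e-5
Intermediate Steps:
p(R, m) = 1/(-16 + m)
A = -1050133/31 (A = (-118 + 1/(-16 - 15))*287 = (-118 + 1/(-31))*287 = (-118 - 1/31)*287 = -3659/31*287 = -1050133/31 ≈ -33875.)
1/A = 1/(-1050133/31) = -31/1050133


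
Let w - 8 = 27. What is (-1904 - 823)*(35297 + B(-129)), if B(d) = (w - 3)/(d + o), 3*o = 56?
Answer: -31860116397/331 ≈ -9.6254e+7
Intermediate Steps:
w = 35 (w = 8 + 27 = 35)
o = 56/3 (o = (1/3)*56 = 56/3 ≈ 18.667)
B(d) = 32/(56/3 + d) (B(d) = (35 - 3)/(d + 56/3) = 32/(56/3 + d))
(-1904 - 823)*(35297 + B(-129)) = (-1904 - 823)*(35297 + 96/(56 + 3*(-129))) = -2727*(35297 + 96/(56 - 387)) = -2727*(35297 + 96/(-331)) = -2727*(35297 + 96*(-1/331)) = -2727*(35297 - 96/331) = -2727*11683211/331 = -31860116397/331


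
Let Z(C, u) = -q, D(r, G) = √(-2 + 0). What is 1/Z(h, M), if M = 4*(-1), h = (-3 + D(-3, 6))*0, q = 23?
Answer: -1/23 ≈ -0.043478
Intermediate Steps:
D(r, G) = I*√2 (D(r, G) = √(-2) = I*√2)
h = 0 (h = (-3 + I*√2)*0 = 0)
M = -4
Z(C, u) = -23 (Z(C, u) = -1*23 = -23)
1/Z(h, M) = 1/(-23) = -1/23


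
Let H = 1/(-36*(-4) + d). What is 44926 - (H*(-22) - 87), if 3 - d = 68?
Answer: 3556049/79 ≈ 45013.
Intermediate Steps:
d = -65 (d = 3 - 1*68 = 3 - 68 = -65)
H = 1/79 (H = 1/(-36*(-4) - 65) = 1/(144 - 65) = 1/79 ≈ 0.012658)
44926 - (H*(-22) - 87) = 44926 - ((1/79)*(-22) - 87) = 44926 - (-22/79 - 87) = 44926 - 1*(-6895/79) = 44926 + 6895/79 = 3556049/79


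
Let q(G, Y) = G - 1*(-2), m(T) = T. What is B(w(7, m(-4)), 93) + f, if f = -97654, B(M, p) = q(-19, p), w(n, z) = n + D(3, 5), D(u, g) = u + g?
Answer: -97671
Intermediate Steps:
q(G, Y) = 2 + G (q(G, Y) = G + 2 = 2 + G)
D(u, g) = g + u
w(n, z) = 8 + n (w(n, z) = n + (5 + 3) = n + 8 = 8 + n)
B(M, p) = -17 (B(M, p) = 2 - 19 = -17)
B(w(7, m(-4)), 93) + f = -17 - 97654 = -97671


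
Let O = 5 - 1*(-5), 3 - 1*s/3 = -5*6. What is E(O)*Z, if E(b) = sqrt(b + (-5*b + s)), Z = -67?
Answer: -67*sqrt(59) ≈ -514.64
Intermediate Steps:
s = 99 (s = 9 - (-15)*6 = 9 - 3*(-30) = 9 + 90 = 99)
O = 10 (O = 5 + 5 = 10)
E(b) = sqrt(99 - 4*b) (E(b) = sqrt(b + (-5*b + 99)) = sqrt(b + (99 - 5*b)) = sqrt(99 - 4*b))
E(O)*Z = sqrt(99 - 4*10)*(-67) = sqrt(99 - 40)*(-67) = sqrt(59)*(-67) = -67*sqrt(59)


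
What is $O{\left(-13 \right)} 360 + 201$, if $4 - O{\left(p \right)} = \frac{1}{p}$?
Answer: $\frac{21693}{13} \approx 1668.7$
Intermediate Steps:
$O{\left(p \right)} = 4 - \frac{1}{p}$
$O{\left(-13 \right)} 360 + 201 = \left(4 - \frac{1}{-13}\right) 360 + 201 = \left(4 - - \frac{1}{13}\right) 360 + 201 = \left(4 + \frac{1}{13}\right) 360 + 201 = \frac{53}{13} \cdot 360 + 201 = \frac{19080}{13} + 201 = \frac{21693}{13}$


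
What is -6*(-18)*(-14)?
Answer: -1512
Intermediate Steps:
-6*(-18)*(-14) = 108*(-14) = -1512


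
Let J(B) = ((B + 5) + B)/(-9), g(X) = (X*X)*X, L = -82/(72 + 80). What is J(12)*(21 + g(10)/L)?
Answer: 2179031/369 ≈ 5905.2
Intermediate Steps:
L = -41/76 (L = -82/152 = -82*1/152 = -41/76 ≈ -0.53947)
g(X) = X³ (g(X) = X²*X = X³)
J(B) = -5/9 - 2*B/9 (J(B) = ((5 + B) + B)*(-⅑) = (5 + 2*B)*(-⅑) = -5/9 - 2*B/9)
J(12)*(21 + g(10)/L) = (-5/9 - 2/9*12)*(21 + 10³/(-41/76)) = (-5/9 - 8/3)*(21 + 1000*(-76/41)) = -29*(21 - 76000/41)/9 = -29/9*(-75139/41) = 2179031/369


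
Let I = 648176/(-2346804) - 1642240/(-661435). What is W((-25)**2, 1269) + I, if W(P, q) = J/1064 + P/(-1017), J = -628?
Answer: 41004443088299/40927877275278 ≈ 1.0019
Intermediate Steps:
W(P, q) = -157/266 - P/1017 (W(P, q) = -628/1064 + P/(-1017) = -628*1/1064 + P*(-1/1017) = -157/266 - P/1017)
I = 171264455420/77612915187 (I = 648176*(-1/2346804) - 1642240*(-1/661435) = -162044/586701 + 328448/132287 = 171264455420/77612915187 ≈ 2.2066)
W((-25)**2, 1269) + I = (-157/266 - 1/1017*(-25)**2) + 171264455420/77612915187 = (-157/266 - 1/1017*625) + 171264455420/77612915187 = (-157/266 - 625/1017) + 171264455420/77612915187 = -325919/270522 + 171264455420/77612915187 = 41004443088299/40927877275278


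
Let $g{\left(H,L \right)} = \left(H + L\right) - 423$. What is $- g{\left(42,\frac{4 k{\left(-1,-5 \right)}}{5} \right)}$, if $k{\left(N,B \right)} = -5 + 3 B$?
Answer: $397$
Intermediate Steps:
$g{\left(H,L \right)} = -423 + H + L$
$- g{\left(42,\frac{4 k{\left(-1,-5 \right)}}{5} \right)} = - (-423 + 42 + \frac{4 \left(-5 + 3 \left(-5\right)\right)}{5}) = - (-423 + 42 + 4 \left(-5 - 15\right) \frac{1}{5}) = - (-423 + 42 + 4 \left(-20\right) \frac{1}{5}) = - (-423 + 42 - 16) = \left(-1\right) \left(-397\right) = 397$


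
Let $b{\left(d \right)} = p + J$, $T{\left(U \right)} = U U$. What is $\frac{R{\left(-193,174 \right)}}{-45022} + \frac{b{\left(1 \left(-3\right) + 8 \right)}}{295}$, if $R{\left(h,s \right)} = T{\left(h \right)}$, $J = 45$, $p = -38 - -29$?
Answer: $- \frac{9367663}{13281490} \approx -0.70532$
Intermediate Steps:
$p = -9$ ($p = -38 + 29 = -9$)
$T{\left(U \right)} = U^{2}$
$R{\left(h,s \right)} = h^{2}$
$b{\left(d \right)} = 36$ ($b{\left(d \right)} = -9 + 45 = 36$)
$\frac{R{\left(-193,174 \right)}}{-45022} + \frac{b{\left(1 \left(-3\right) + 8 \right)}}{295} = \frac{\left(-193\right)^{2}}{-45022} + \frac{36}{295} = 37249 \left(- \frac{1}{45022}\right) + 36 \cdot \frac{1}{295} = - \frac{37249}{45022} + \frac{36}{295} = - \frac{9367663}{13281490}$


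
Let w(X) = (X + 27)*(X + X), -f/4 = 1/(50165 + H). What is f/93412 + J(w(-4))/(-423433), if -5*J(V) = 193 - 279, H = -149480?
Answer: -39891591521/982069509768435 ≈ -4.0620e-5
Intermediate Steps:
f = 4/99315 (f = -4/(50165 - 149480) = -4/(-99315) = -4*(-1/99315) = 4/99315 ≈ 4.0276e-5)
w(X) = 2*X*(27 + X) (w(X) = (27 + X)*(2*X) = 2*X*(27 + X))
J(V) = 86/5 (J(V) = -(193 - 279)/5 = -1/5*(-86) = 86/5)
f/93412 + J(w(-4))/(-423433) = (4/99315)/93412 + (86/5)/(-423433) = (4/99315)*(1/93412) + (86/5)*(-1/423433) = 1/2319303195 - 86/2117165 = -39891591521/982069509768435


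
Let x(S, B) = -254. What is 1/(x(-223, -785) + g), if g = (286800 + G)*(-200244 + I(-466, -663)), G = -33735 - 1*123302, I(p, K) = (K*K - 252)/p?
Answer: -466/12165673382387 ≈ -3.8304e-11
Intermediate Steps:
I(p, K) = (-252 + K**2)/p (I(p, K) = (K**2 - 252)/p = (-252 + K**2)/p)
G = -157037 (G = -33735 - 123302 = -157037)
g = -12165673264023/466 (g = (286800 - 157037)*(-200244 + (-252 + (-663)**2)/(-466)) = 129763*(-200244 - (-252 + 439569)/466) = 129763*(-200244 - 1/466*439317) = 129763*(-200244 - 439317/466) = 129763*(-93753021/466) = -12165673264023/466 ≈ -2.6107e+10)
1/(x(-223, -785) + g) = 1/(-254 - 12165673264023/466) = 1/(-12165673382387/466) = -466/12165673382387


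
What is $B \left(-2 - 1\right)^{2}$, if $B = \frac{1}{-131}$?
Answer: $- \frac{9}{131} \approx -0.068702$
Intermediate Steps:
$B = - \frac{1}{131} \approx -0.0076336$
$B \left(-2 - 1\right)^{2} = - \frac{\left(-2 - 1\right)^{2}}{131} = - \frac{\left(-3\right)^{2}}{131} = \left(- \frac{1}{131}\right) 9 = - \frac{9}{131}$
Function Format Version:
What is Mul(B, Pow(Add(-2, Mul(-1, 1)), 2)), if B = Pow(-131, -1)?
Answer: Rational(-9, 131) ≈ -0.068702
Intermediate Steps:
B = Rational(-1, 131) ≈ -0.0076336
Mul(B, Pow(Add(-2, Mul(-1, 1)), 2)) = Mul(Rational(-1, 131), Pow(Add(-2, Mul(-1, 1)), 2)) = Mul(Rational(-1, 131), Pow(Add(-2, -1), 2)) = Mul(Rational(-1, 131), Pow(-3, 2)) = Mul(Rational(-1, 131), 9) = Rational(-9, 131)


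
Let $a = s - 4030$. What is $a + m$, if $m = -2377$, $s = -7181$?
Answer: $-13588$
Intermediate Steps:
$a = -11211$ ($a = -7181 - 4030 = -11211$)
$a + m = -11211 - 2377 = -13588$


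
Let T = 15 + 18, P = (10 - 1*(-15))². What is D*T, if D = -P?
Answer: -20625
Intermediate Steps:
P = 625 (P = (10 + 15)² = 25² = 625)
T = 33
D = -625 (D = -1*625 = -625)
D*T = -625*33 = -20625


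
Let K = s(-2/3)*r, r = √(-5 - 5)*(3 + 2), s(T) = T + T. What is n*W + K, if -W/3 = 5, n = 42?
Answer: -630 - 20*I*√10/3 ≈ -630.0 - 21.082*I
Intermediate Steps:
s(T) = 2*T
W = -15 (W = -3*5 = -15)
r = 5*I*√10 (r = √(-10)*5 = (I*√10)*5 = 5*I*√10 ≈ 15.811*I)
K = -20*I*√10/3 (K = (2*(-2/3))*(5*I*√10) = (2*(-2*⅓))*(5*I*√10) = (2*(-⅔))*(5*I*√10) = -20*I*√10/3 ≈ -21.082*I)
n*W + K = 42*(-15) - 20*I*√10/3 = -630 - 20*I*√10/3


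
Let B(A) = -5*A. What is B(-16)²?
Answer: 6400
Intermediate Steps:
B(-16)² = (-5*(-16))² = 80² = 6400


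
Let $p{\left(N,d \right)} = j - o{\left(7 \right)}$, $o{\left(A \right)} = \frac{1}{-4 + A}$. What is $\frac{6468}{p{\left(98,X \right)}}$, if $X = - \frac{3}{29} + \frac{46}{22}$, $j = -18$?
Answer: $- \frac{1764}{5} \approx -352.8$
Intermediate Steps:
$X = \frac{634}{319}$ ($X = \left(-3\right) \frac{1}{29} + 46 \cdot \frac{1}{22} = - \frac{3}{29} + \frac{23}{11} = \frac{634}{319} \approx 1.9875$)
$p{\left(N,d \right)} = - \frac{55}{3}$ ($p{\left(N,d \right)} = -18 - \frac{1}{-4 + 7} = -18 - \frac{1}{3} = - \frac{55}{3}$)
$\frac{6468}{p{\left(98,X \right)}} = \frac{6468}{- \frac{55}{3}} = 6468 \left(- \frac{3}{55}\right) = - \frac{1764}{5}$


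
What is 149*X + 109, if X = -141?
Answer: -20900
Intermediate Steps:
149*X + 109 = 149*(-141) + 109 = -21009 + 109 = -20900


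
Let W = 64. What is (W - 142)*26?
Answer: -2028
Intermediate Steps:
(W - 142)*26 = (64 - 142)*26 = -78*26 = -2028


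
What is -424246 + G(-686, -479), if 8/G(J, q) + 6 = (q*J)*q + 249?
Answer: -66774743477626/157396283 ≈ -4.2425e+5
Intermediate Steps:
G(J, q) = 8/(243 + J*q²) (G(J, q) = 8/(-6 + ((q*J)*q + 249)) = 8/(-6 + ((J*q)*q + 249)) = 8/(-6 + (J*q² + 249)) = 8/(-6 + (249 + J*q²)) = 8/(243 + J*q²))
-424246 + G(-686, -479) = -424246 + 8/(243 - 686*(-479)²) = -424246 + 8/(243 - 686*229441) = -424246 + 8/(243 - 157396526) = -424246 + 8/(-157396283) = -424246 + 8*(-1/157396283) = -424246 - 8/157396283 = -66774743477626/157396283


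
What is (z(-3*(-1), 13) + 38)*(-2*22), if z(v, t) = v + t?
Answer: -2376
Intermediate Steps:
z(v, t) = t + v
(z(-3*(-1), 13) + 38)*(-2*22) = ((13 - 3*(-1)) + 38)*(-2*22) = ((13 + 3) + 38)*(-44) = (16 + 38)*(-44) = 54*(-44) = -2376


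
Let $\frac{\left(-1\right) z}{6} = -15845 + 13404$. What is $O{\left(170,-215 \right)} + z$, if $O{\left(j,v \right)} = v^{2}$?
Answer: $60871$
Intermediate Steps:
$z = 14646$ ($z = - 6 \left(-15845 + 13404\right) = \left(-6\right) \left(-2441\right) = 14646$)
$O{\left(170,-215 \right)} + z = \left(-215\right)^{2} + 14646 = 46225 + 14646 = 60871$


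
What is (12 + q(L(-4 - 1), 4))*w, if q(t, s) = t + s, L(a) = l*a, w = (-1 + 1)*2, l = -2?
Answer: 0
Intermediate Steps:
w = 0 (w = 0*2 = 0)
L(a) = -2*a
q(t, s) = s + t
(12 + q(L(-4 - 1), 4))*w = (12 + (4 - 2*(-4 - 1)))*0 = (12 + (4 - 2*(-5)))*0 = (12 + (4 + 10))*0 = (12 + 14)*0 = 26*0 = 0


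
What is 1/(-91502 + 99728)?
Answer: 1/8226 ≈ 0.00012157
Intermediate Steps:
1/(-91502 + 99728) = 1/8226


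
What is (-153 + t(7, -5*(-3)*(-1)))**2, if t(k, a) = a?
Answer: 28224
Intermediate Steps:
(-153 + t(7, -5*(-3)*(-1)))**2 = (-153 - 5*(-3)*(-1))**2 = (-153 + 15*(-1))**2 = (-153 - 15)**2 = (-168)**2 = 28224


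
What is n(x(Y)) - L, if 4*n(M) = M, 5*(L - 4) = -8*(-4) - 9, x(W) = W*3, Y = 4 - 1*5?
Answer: -187/20 ≈ -9.3500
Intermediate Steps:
Y = -1 (Y = 4 - 5 = -1)
x(W) = 3*W
L = 43/5 (L = 4 + (-8*(-4) - 9)/5 = 4 + (32 - 9)/5 = 4 + (1/5)*23 = 4 + 23/5 = 43/5 ≈ 8.6000)
n(M) = M/4
n(x(Y)) - L = (3*(-1))/4 - 1*43/5 = (1/4)*(-3) - 43/5 = -3/4 - 43/5 = -187/20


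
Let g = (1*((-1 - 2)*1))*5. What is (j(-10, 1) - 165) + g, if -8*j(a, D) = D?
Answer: -1441/8 ≈ -180.13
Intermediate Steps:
g = -15 (g = (1*(-3*1))*5 = (1*(-3))*5 = -3*5 = -15)
j(a, D) = -D/8
(j(-10, 1) - 165) + g = (-⅛*1 - 165) - 15 = (-⅛ - 165) - 15 = -1321/8 - 15 = -1441/8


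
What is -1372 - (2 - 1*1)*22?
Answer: -1394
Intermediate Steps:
-1372 - (2 - 1*1)*22 = -1372 - (2 - 1)*22 = -1372 - 22 = -1394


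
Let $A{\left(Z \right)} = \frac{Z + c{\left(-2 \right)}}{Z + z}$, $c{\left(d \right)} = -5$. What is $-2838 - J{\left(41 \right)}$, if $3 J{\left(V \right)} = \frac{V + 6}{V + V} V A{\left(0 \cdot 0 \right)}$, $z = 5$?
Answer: $- \frac{16981}{6} \approx -2830.2$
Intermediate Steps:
$A{\left(Z \right)} = \frac{-5 + Z}{5 + Z}$ ($A{\left(Z \right)} = \frac{Z - 5}{Z + 5} = \frac{-5 + Z}{5 + Z}$)
$J{\left(V \right)} = -1 - \frac{V}{6}$ ($J{\left(V \right)} = \frac{\frac{V + 6}{V + V} V \frac{-5 + 0 \cdot 0}{5 + 0 \cdot 0}}{3} = \frac{\frac{6 + V}{2 V} V \frac{-5 + 0}{5 + 0}}{3} = \frac{\left(6 + V\right) \frac{1}{2 V} V \frac{1}{5} \left(-5\right)}{3} = \frac{\frac{6 + V}{2 V} V \frac{1}{5} \left(-5\right)}{3} = \frac{\left(3 + \frac{V}{2}\right) \left(-1\right)}{3} = \frac{-3 - \frac{V}{2}}{3} = -1 - \frac{V}{6}$)
$-2838 - J{\left(41 \right)} = -2838 - \left(-1 - \frac{41}{6}\right) = -2838 - - \frac{47}{6} = -2838 + \frac{47}{6} = - \frac{16981}{6}$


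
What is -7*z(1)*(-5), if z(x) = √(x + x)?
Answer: 35*√2 ≈ 49.497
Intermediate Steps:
z(x) = √2*√x (z(x) = √(2*x) = √2*√x)
-7*z(1)*(-5) = -7*√2*√1*(-5) = -7*√2*(-5) = 35*√2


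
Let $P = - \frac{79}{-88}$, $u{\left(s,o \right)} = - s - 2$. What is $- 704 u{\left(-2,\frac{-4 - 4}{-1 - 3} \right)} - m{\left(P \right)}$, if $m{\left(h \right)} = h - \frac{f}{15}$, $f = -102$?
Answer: $- \frac{3387}{440} \approx -7.6977$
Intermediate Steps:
$u{\left(s,o \right)} = -2 - s$
$P = \frac{79}{88}$ ($P = \left(-79\right) \left(- \frac{1}{88}\right) = \frac{79}{88} \approx 0.89773$)
$m{\left(h \right)} = \frac{34}{5} + h$ ($m{\left(h \right)} = h - - \frac{102}{15} = h - \left(-102\right) \frac{1}{15} = h - - \frac{34}{5} = h + \frac{34}{5} = \frac{34}{5} + h$)
$- 704 u{\left(-2,\frac{-4 - 4}{-1 - 3} \right)} - m{\left(P \right)} = - 704 \left(-2 - -2\right) - \left(\frac{34}{5} + \frac{79}{88}\right) = - 704 \left(-2 + 2\right) - \frac{3387}{440} = \left(-704\right) 0 - \frac{3387}{440} = 0 - \frac{3387}{440} = - \frac{3387}{440}$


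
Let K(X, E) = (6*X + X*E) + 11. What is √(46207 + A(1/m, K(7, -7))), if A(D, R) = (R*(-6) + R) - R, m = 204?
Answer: √46183 ≈ 214.90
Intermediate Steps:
K(X, E) = 11 + 6*X + E*X (K(X, E) = (6*X + E*X) + 11 = 11 + 6*X + E*X)
A(D, R) = -6*R (A(D, R) = (-6*R + R) - R = -5*R - R = -6*R)
√(46207 + A(1/m, K(7, -7))) = √(46207 - 6*(11 + 6*7 - 7*7)) = √(46207 - 6*(11 + 42 - 49)) = √(46207 - 6*4) = √(46207 - 24) = √46183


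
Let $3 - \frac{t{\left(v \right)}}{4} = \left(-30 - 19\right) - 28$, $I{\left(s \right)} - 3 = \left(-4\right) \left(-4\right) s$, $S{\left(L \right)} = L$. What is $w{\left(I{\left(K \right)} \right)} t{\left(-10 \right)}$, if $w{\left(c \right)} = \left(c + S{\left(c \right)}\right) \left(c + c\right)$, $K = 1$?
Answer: $462080$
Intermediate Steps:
$I{\left(s \right)} = 3 + 16 s$ ($I{\left(s \right)} = 3 + \left(-4\right) \left(-4\right) s = 3 + 16 s$)
$w{\left(c \right)} = 4 c^{2}$ ($w{\left(c \right)} = \left(c + c\right) \left(c + c\right) = 2 c 2 c = 4 c^{2}$)
$t{\left(v \right)} = 320$ ($t{\left(v \right)} = 12 - 4 \left(\left(-30 - 19\right) - 28\right) = 12 - 4 \left(-49 - 28\right) = 12 - -308 = 12 + 308 = 320$)
$w{\left(I{\left(K \right)} \right)} t{\left(-10 \right)} = 4 \left(3 + 16 \cdot 1\right)^{2} \cdot 320 = 4 \left(3 + 16\right)^{2} \cdot 320 = 4 \cdot 19^{2} \cdot 320 = 4 \cdot 361 \cdot 320 = 1444 \cdot 320 = 462080$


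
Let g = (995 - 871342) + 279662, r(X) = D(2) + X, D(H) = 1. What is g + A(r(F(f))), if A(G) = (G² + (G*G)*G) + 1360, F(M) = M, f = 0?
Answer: -589323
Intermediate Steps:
r(X) = 1 + X
A(G) = 1360 + G² + G³ (A(G) = (G² + G²*G) + 1360 = (G² + G³) + 1360 = 1360 + G² + G³)
g = -590685 (g = -870347 + 279662 = -590685)
g + A(r(F(f))) = -590685 + (1360 + (1 + 0)² + (1 + 0)³) = -590685 + (1360 + 1² + 1³) = -590685 + (1360 + 1 + 1) = -590685 + 1362 = -589323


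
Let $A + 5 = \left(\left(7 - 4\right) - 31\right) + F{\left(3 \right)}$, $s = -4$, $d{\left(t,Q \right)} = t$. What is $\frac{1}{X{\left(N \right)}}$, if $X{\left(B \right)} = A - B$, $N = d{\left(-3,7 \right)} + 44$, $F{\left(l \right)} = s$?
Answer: $- \frac{1}{78} \approx -0.012821$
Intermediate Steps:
$F{\left(l \right)} = -4$
$N = 41$ ($N = -3 + 44 = 41$)
$A = -37$ ($A = -5 + \left(\left(\left(7 - 4\right) - 31\right) - 4\right) = -5 + \left(\left(3 - 31\right) - 4\right) = -5 - 32 = -37$)
$X{\left(B \right)} = -37 - B$
$\frac{1}{X{\left(N \right)}} = \frac{1}{-37 - 41} = \frac{1}{-78} = - \frac{1}{78}$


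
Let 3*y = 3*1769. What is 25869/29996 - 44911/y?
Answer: -1301388095/53062924 ≈ -24.525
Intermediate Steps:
y = 1769 (y = (3*1769)/3 = (⅓)*5307 = 1769)
25869/29996 - 44911/y = 25869/29996 - 44911/1769 = -1301388095/53062924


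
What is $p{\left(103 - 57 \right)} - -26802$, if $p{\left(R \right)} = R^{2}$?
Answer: $28918$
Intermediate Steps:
$p{\left(103 - 57 \right)} - -26802 = \left(103 - 57\right)^{2} - -26802 = 46^{2} + 26802 = 2116 + 26802 = 28918$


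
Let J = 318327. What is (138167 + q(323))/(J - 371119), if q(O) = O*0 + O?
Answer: -69245/26396 ≈ -2.6233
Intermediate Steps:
q(O) = O (q(O) = 0 + O = O)
(138167 + q(323))/(J - 371119) = (138167 + 323)/(318327 - 371119) = 138490/(-52792) = 138490*(-1/52792) = -69245/26396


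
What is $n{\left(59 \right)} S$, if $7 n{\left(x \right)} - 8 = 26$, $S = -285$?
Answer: $- \frac{9690}{7} \approx -1384.3$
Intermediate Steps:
$n{\left(x \right)} = \frac{34}{7}$ ($n{\left(x \right)} = \frac{8}{7} + \frac{1}{7} \cdot 26 = \frac{8}{7} + \frac{26}{7} = \frac{34}{7}$)
$n{\left(59 \right)} S = \frac{34}{7} \left(-285\right) = - \frac{9690}{7}$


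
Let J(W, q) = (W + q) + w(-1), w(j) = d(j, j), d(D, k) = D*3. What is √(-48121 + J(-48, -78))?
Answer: 5*I*√1930 ≈ 219.66*I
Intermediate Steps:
d(D, k) = 3*D
w(j) = 3*j
J(W, q) = -3 + W + q (J(W, q) = (W + q) + 3*(-1) = (W + q) - 3 = -3 + W + q)
√(-48121 + J(-48, -78)) = √(-48121 + (-3 - 48 - 78)) = √(-48121 - 129) = √(-48250) = 5*I*√1930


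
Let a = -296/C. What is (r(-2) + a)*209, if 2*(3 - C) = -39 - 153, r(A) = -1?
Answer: -7505/9 ≈ -833.89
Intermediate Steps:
C = 99 (C = 3 - (-39 - 153)/2 = 3 - 1/2*(-192) = 3 + 96 = 99)
a = -296/99 ≈ -2.9899
(r(-2) + a)*209 = (-1 - 296/99)*209 = -395/99*209 = -7505/9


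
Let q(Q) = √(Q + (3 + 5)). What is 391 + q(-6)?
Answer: 391 + √2 ≈ 392.41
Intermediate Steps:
q(Q) = √(8 + Q) (q(Q) = √(Q + 8) = √(8 + Q))
391 + q(-6) = 391 + √(8 - 6) = 391 + √2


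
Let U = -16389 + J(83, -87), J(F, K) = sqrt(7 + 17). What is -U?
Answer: 16389 - 2*sqrt(6) ≈ 16384.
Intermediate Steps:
J(F, K) = 2*sqrt(6) (J(F, K) = sqrt(24) = 2*sqrt(6))
U = -16389 + 2*sqrt(6) ≈ -16384.
-U = -(-16389 + 2*sqrt(6)) = 16389 - 2*sqrt(6)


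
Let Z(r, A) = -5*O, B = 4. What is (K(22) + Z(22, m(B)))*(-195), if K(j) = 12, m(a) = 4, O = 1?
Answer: -1365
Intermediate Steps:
Z(r, A) = -5 (Z(r, A) = -5*1 = -5)
(K(22) + Z(22, m(B)))*(-195) = (12 - 5)*(-195) = 7*(-195) = -1365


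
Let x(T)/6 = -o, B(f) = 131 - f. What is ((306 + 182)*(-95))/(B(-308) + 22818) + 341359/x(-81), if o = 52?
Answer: -611803891/558168 ≈ -1096.1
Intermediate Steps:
x(T) = -312 (x(T) = 6*(-1*52) = 6*(-52) = -312)
((306 + 182)*(-95))/(B(-308) + 22818) + 341359/x(-81) = ((306 + 182)*(-95))/((131 - 1*(-308)) + 22818) + 341359/(-312) = (488*(-95))/((131 + 308) + 22818) + 341359*(-1/312) = -46360/(439 + 22818) - 341359/312 = -46360/23257 - 341359/312 = -611803891/558168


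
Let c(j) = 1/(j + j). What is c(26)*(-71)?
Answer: -71/52 ≈ -1.3654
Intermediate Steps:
c(j) = 1/(2*j)
c(26)*(-71) = ((½)/26)*(-71) = ((½)*(1/26))*(-71) = (1/52)*(-71) = -71/52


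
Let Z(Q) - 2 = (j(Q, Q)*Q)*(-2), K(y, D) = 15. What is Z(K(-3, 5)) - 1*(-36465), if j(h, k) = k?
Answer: 36017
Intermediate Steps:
Z(Q) = 2 - 2*Q² (Z(Q) = 2 + (Q*Q)*(-2) = 2 + Q²*(-2) = 2 - 2*Q²)
Z(K(-3, 5)) - 1*(-36465) = (2 - 2*15²) - 1*(-36465) = (2 - 2*225) + 36465 = (2 - 450) + 36465 = -448 + 36465 = 36017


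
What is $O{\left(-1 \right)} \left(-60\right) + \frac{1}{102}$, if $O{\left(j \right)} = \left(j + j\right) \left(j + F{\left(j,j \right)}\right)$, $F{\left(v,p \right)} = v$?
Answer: $- \frac{24479}{102} \approx -239.99$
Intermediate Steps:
$O{\left(j \right)} = 4 j^{2}$ ($O{\left(j \right)} = \left(j + j\right) \left(j + j\right) = 2 j 2 j = 4 j^{2}$)
$O{\left(-1 \right)} \left(-60\right) + \frac{1}{102} = 4 \left(-1\right)^{2} \left(-60\right) + \frac{1}{102} = 4 \cdot 1 \left(-60\right) + \frac{1}{102} = 4 \left(-60\right) + \frac{1}{102} = -240 + \frac{1}{102} = - \frac{24479}{102}$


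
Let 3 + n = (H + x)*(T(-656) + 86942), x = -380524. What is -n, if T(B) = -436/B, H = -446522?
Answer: 5896257807477/82 ≈ 7.1906e+10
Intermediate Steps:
n = -5896257807477/82 (n = -3 + (-446522 - 380524)*(-436/(-656) + 86942) = -3 - 827046*(-436*(-1/656) + 86942) = -3 - 827046*(109/164 + 86942) = -3 - 827046*14258597/164 = -3 - 5896257807231/82 = -5896257807477/82 ≈ -7.1906e+10)
-n = -1*(-5896257807477/82) = 5896257807477/82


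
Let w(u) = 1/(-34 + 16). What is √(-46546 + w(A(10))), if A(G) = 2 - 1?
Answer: I*√1675658/6 ≈ 215.75*I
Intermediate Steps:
A(G) = 1
w(u) = -1/18 (w(u) = 1/(-18) = -1/18)
√(-46546 + w(A(10))) = √(-46546 - 1/18) = √(-837829/18) = I*√1675658/6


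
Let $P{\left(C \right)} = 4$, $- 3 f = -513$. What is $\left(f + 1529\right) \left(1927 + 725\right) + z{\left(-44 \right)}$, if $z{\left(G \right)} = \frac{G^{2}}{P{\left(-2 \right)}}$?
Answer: $4508884$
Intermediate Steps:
$f = 171$ ($f = \left(- \frac{1}{3}\right) \left(-513\right) = 171$)
$z{\left(G \right)} = \frac{G^{2}}{4}$
$\left(f + 1529\right) \left(1927 + 725\right) + z{\left(-44 \right)} = \left(171 + 1529\right) \left(1927 + 725\right) + \frac{\left(-44\right)^{2}}{4} = 1700 \cdot 2652 + \frac{1}{4} \cdot 1936 = 4508400 + 484 = 4508884$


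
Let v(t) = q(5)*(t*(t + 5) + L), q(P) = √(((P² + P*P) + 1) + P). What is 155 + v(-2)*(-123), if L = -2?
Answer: 155 + 1968*√14 ≈ 7518.6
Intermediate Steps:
q(P) = √(1 + P + 2*P²) (q(P) = √(((P² + P²) + 1) + P) = √((2*P² + 1) + P) = √((1 + 2*P²) + P) = √(1 + P + 2*P²))
v(t) = 2*√14*(-2 + t*(5 + t)) (v(t) = √(1 + 5 + 2*5²)*(t*(t + 5) - 2) = √(1 + 5 + 2*25)*(t*(5 + t) - 2) = √(1 + 5 + 50)*(-2 + t*(5 + t)) = √56*(-2 + t*(5 + t)) = (2*√14)*(-2 + t*(5 + t)) = 2*√14*(-2 + t*(5 + t)))
155 + v(-2)*(-123) = 155 + (2*√14*(-2 + (-2)² + 5*(-2)))*(-123) = 155 + (2*√14*(-2 + 4 - 10))*(-123) = 155 + (2*√14*(-8))*(-123) = 155 - 16*√14*(-123) = 155 + 1968*√14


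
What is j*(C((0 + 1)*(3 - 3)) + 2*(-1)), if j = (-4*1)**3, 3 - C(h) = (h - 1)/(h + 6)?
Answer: -224/3 ≈ -74.667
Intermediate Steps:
C(h) = 3 - (-1 + h)/(6 + h) (C(h) = 3 - (h - 1)/(h + 6) = 3 - (-1 + h)/(6 + h))
j = -64 (j = (-4)**3 = -64)
j*(C((0 + 1)*(3 - 3)) + 2*(-1)) = -64*((19 + 2*((0 + 1)*(3 - 3)))/(6 + (0 + 1)*(3 - 3)) + 2*(-1)) = -64*((19 + 2*(1*0))/(6 + 1*0) - 2) = -64*((19 + 2*0)/(6 + 0) - 2) = -64*((19 + 0)/6 - 2) = -64*((1/6)*19 - 2) = -64*(19/6 - 2) = -64*7/6 = -224/3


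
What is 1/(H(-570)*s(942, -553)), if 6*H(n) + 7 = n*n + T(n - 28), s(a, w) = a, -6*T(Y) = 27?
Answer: 2/102014989 ≈ 1.9605e-8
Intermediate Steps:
T(Y) = -9/2 (T(Y) = -⅙*27 = -9/2)
H(n) = -23/12 + n²/6 (H(n) = -7/6 + (n*n - 9/2)/6 = -7/6 + (n² - 9/2)/6 = -7/6 + (-9/2 + n²)/6 = -7/6 + (-¾ + n²/6) = -23/12 + n²/6)
1/(H(-570)*s(942, -553)) = 1/(-23/12 + (⅙)*(-570)²*942) = (1/942)/(-23/12 + (⅙)*324900) = (1/942)/(-23/12 + 54150) = (1/942)/(649777/12) = (12/649777)*(1/942) = 2/102014989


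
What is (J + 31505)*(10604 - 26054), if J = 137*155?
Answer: -814833000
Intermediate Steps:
J = 21235
(J + 31505)*(10604 - 26054) = (21235 + 31505)*(10604 - 26054) = 52740*(-15450) = -814833000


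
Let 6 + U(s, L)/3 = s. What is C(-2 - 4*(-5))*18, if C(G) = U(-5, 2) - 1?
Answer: -612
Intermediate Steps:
U(s, L) = -18 + 3*s
C(G) = -34 (C(G) = (-18 + 3*(-5)) - 1 = (-18 - 15) - 1 = -33 - 1 = -34)
C(-2 - 4*(-5))*18 = -34*18 = -612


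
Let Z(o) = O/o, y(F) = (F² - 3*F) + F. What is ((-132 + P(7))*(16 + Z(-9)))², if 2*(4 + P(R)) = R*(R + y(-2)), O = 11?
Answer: 493328521/324 ≈ 1.5226e+6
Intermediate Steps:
y(F) = F² - 2*F
P(R) = -4 + R*(8 + R)/2 (P(R) = -4 + (R*(R - 2*(-2 - 2)))/2 = -4 + (R*(R - 2*(-4)))/2 = -4 + (R*(R + 8))/2 = -4 + (R*(8 + R))/2 = -4 + R*(8 + R)/2)
Z(o) = 11/o
((-132 + P(7))*(16 + Z(-9)))² = ((-132 + (-4 + (½)*7² + 4*7))*(16 + 11/(-9)))² = ((-132 + (-4 + (½)*49 + 28))*(16 + 11*(-⅑)))² = ((-132 + (-4 + 49/2 + 28))*(16 - 11/9))² = ((-132 + 97/2)*(133/9))² = (-167/2*133/9)² = (-22211/18)² = 493328521/324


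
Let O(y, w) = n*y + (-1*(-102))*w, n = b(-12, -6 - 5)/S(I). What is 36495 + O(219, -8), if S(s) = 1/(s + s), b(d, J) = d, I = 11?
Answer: -22137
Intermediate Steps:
S(s) = 1/(2*s)
n = -264 (n = -12/((½)/11) = -12/((½)*(1/11)) = -12/1/22 = -12*22 = -264)
O(y, w) = -264*y + 102*w (O(y, w) = -264*y + (-1*(-102))*w = -264*y + 102*w)
36495 + O(219, -8) = 36495 + (-264*219 + 102*(-8)) = 36495 + (-57816 - 816) = 36495 - 58632 = -22137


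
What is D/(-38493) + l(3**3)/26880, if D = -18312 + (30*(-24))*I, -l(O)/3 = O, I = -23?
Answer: 698029/16423680 ≈ 0.042501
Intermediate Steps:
l(O) = -3*O
D = -1752 (D = -18312 + (30*(-24))*(-23) = -18312 - 720*(-23) = -18312 + 16560 = -1752)
D/(-38493) + l(3**3)/26880 = -1752/(-38493) - 3*3**3/26880 = -1752*(-1/38493) - 3*27*(1/26880) = 584/12831 - 81*1/26880 = 584/12831 - 27/8960 = 698029/16423680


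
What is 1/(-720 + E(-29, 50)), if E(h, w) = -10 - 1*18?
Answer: -1/748 ≈ -0.0013369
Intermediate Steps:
E(h, w) = -28 (E(h, w) = -10 - 18 = -28)
1/(-720 + E(-29, 50)) = 1/(-720 - 28) = 1/(-748) = -1/748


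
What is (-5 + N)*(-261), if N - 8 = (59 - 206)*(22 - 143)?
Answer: -4643190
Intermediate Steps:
N = 17795 (N = 8 + (59 - 206)*(22 - 143) = 8 - 147*(-121) = 8 + 17787 = 17795)
(-5 + N)*(-261) = (-5 + 17795)*(-261) = 17790*(-261) = -4643190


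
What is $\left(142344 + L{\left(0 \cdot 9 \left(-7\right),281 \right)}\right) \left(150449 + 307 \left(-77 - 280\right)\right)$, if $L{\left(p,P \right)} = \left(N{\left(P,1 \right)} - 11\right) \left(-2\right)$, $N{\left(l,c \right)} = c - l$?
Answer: $5838527100$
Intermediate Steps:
$L{\left(p,P \right)} = 20 + 2 P$ ($L{\left(p,P \right)} = \left(\left(1 - P\right) - 11\right) \left(-2\right) = \left(-10 - P\right) \left(-2\right) = 20 + 2 P$)
$\left(142344 + L{\left(0 \cdot 9 \left(-7\right),281 \right)}\right) \left(150449 + 307 \left(-77 - 280\right)\right) = \left(142344 + \left(20 + 2 \cdot 281\right)\right) \left(150449 + 307 \left(-77 - 280\right)\right) = \left(142344 + \left(20 + 562\right)\right) \left(150449 + 307 \left(-357\right)\right) = \left(142344 + 582\right) \left(150449 - 109599\right) = 142926 \cdot 40850 = 5838527100$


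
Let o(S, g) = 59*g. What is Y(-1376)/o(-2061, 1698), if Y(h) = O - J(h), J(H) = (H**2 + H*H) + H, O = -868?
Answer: -1893122/50091 ≈ -37.794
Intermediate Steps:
J(H) = H + 2*H**2 (J(H) = (H**2 + H**2) + H = 2*H**2 + H = H + 2*H**2)
Y(h) = -868 - h*(1 + 2*h)
Y(-1376)/o(-2061, 1698) = (-868 - 1*(-1376)*(1 + 2*(-1376)))/((59*1698)) = (-868 - 1*(-1376)*(1 - 2752))/100182 = (-868 - 1*(-1376)*(-2751))*(1/100182) = (-868 - 3785376)*(1/100182) = -3786244*1/100182 = -1893122/50091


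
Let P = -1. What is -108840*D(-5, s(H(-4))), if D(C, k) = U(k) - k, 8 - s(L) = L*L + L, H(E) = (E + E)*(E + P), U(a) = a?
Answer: 0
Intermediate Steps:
H(E) = 2*E*(-1 + E) (H(E) = (E + E)*(E - 1) = (2*E)*(-1 + E) = 2*E*(-1 + E))
s(L) = 8 - L - L² (s(L) = 8 - (L*L + L) = 8 - (L² + L) = 8 - (L + L²) = 8 + (-L - L²) = 8 - L - L²)
D(C, k) = 0 (D(C, k) = k - k = 0)
-108840*D(-5, s(H(-4))) = -108840*0 = 0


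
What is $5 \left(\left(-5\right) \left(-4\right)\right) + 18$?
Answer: $118$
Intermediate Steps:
$5 \left(\left(-5\right) \left(-4\right)\right) + 18 = 5 \cdot 20 + 18 = 100 + 18 = 118$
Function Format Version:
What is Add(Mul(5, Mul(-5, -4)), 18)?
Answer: 118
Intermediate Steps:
Add(Mul(5, Mul(-5, -4)), 18) = Add(Mul(5, 20), 18) = Add(100, 18) = 118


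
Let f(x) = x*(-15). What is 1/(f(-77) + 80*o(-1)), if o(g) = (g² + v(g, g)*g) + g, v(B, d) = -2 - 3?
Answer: 1/1555 ≈ 0.00064309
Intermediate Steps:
v(B, d) = -5
f(x) = -15*x
o(g) = g² - 4*g (o(g) = (g² - 5*g) + g = g² - 4*g)
1/(f(-77) + 80*o(-1)) = 1/(-15*(-77) + 80*(-(-4 - 1))) = 1/(1155 + 80*(-1*(-5))) = 1/(1155 + 80*5) = 1/(1155 + 400) = 1/1555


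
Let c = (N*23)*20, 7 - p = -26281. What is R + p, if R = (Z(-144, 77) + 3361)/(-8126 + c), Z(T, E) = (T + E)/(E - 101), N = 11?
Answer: 276327923/10512 ≈ 26287.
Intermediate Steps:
p = 26288 (p = 7 - 1*(-26281) = 7 + 26281 = 26288)
c = 5060 (c = (11*23)*20 = 253*20 = 5060)
Z(T, E) = (E + T)/(-101 + E)
R = -11533/10512 (R = ((77 - 144)/(-101 + 77) + 3361)/(-8126 + 5060) = (-67/(-24) + 3361)/(-3066) = (-1/24*(-67) + 3361)*(-1/3066) = (67/24 + 3361)*(-1/3066) = (80731/24)*(-1/3066) = -11533/10512 ≈ -1.0971)
R + p = -11533/10512 + 26288 = 276327923/10512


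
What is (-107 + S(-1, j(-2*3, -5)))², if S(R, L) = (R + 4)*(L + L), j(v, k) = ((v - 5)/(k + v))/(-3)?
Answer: 11881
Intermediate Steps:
j(v, k) = -(-5 + v)/(3*(k + v)) (j(v, k) = ((-5 + v)/(k + v))*(-⅓) = -(-5 + v)/(3*(k + v)))
S(R, L) = 2*L*(4 + R) (S(R, L) = (4 + R)*(2*L) = 2*L*(4 + R))
(-107 + S(-1, j(-2*3, -5)))² = (-107 + 2*((5 - (-2)*3)/(3*(-5 - 2*3)))*(4 - 1))² = (-107 + 2*((5 - 1*(-6))/(3*(-5 - 6)))*3)² = (-107 + 2*((⅓)*(5 + 6)/(-11))*3)² = (-107 + 2*((⅓)*(-1/11)*11)*3)² = (-107 + 2*(-⅓)*3)² = (-107 - 2)² = (-109)² = 11881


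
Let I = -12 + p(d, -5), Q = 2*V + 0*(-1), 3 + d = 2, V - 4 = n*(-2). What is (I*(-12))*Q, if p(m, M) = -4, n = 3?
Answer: -768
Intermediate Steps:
V = -2 (V = 4 + 3*(-2) = 4 - 6 = -2)
d = -1 (d = -3 + 2 = -1)
Q = -4 (Q = 2*(-2) + 0*(-1) = -4 + 0 = -4)
I = -16 (I = -12 - 4 = -16)
(I*(-12))*Q = -16*(-12)*(-4) = 192*(-4) = -768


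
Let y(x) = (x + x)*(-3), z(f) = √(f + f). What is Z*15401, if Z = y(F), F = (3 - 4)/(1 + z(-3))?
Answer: 92406/7 - 92406*I*√6/7 ≈ 13201.0 - 32335.0*I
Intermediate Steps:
z(f) = √2*√f (z(f) = √(2*f) = √2*√f)
F = -1/(1 + I*√6) (F = (3 - 4)/(1 + √2*√(-3)) = -1/(1 + √2*(I*√3)) = -1/(1 + I*√6) ≈ -0.14286 + 0.34993*I)
y(x) = -6*x (y(x) = (2*x)*(-3) = -6*x)
Z = -6*I/(√6 - I) ≈ 0.85714 - 2.0996*I
Z*15401 = (6/7 - 6*I*√6/7)*15401 = 92406/7 - 92406*I*√6/7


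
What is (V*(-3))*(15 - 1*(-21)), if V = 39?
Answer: -4212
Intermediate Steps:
(V*(-3))*(15 - 1*(-21)) = (39*(-3))*(15 - 1*(-21)) = -117*(15 + 21) = -117*36 = -4212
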